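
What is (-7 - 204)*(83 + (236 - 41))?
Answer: -58658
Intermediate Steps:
(-7 - 204)*(83 + (236 - 41)) = -211*(83 + 195) = -211*278 = -58658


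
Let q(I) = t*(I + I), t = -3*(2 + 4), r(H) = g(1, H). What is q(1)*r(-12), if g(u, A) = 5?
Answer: -180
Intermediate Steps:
r(H) = 5
t = -18 (t = -3*6 = -18)
q(I) = -36*I (q(I) = -18*(I + I) = -36*I)
q(1)*r(-12) = -36*1*5 = -36*5 = -180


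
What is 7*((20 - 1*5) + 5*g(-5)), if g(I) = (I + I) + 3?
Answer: -140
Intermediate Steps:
g(I) = 3 + 2*I (g(I) = 2*I + 3 = 3 + 2*I)
7*((20 - 1*5) + 5*g(-5)) = 7*((20 - 1*5) + 5*(3 + 2*(-5))) = 7*((20 - 5) + 5*(3 - 10)) = 7*(15 + 5*(-7)) = 7*(15 - 35) = 7*(-20) = -140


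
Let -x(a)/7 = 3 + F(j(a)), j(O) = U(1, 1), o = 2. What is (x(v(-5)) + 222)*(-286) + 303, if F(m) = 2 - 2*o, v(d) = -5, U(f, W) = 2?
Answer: -61187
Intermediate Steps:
j(O) = 2
F(m) = -2 (F(m) = 2 - 2*2 = 2 - 4 = -2)
x(a) = -7 (x(a) = -7*(3 - 2) = -7*1 = -7)
(x(v(-5)) + 222)*(-286) + 303 = (-7 + 222)*(-286) + 303 = 215*(-286) + 303 = -61490 + 303 = -61187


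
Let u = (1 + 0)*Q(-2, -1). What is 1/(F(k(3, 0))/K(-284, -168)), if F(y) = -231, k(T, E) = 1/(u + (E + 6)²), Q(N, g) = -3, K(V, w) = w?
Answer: 8/11 ≈ 0.72727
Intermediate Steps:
u = -3 (u = (1 + 0)*(-3) = 1*(-3) = -3)
k(T, E) = 1/(-3 + (6 + E)²) (k(T, E) = 1/(-3 + (E + 6)²) = 1/(-3 + (6 + E)²))
1/(F(k(3, 0))/K(-284, -168)) = 1/(-231/(-168)) = 1/(-231*(-1/168)) = 1/(11/8) = 8/11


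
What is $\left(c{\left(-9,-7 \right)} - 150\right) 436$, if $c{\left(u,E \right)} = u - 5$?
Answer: $-71504$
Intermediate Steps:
$c{\left(u,E \right)} = -5 + u$
$\left(c{\left(-9,-7 \right)} - 150\right) 436 = \left(\left(-5 - 9\right) - 150\right) 436 = \left(-14 - 150\right) 436 = \left(-164\right) 436 = -71504$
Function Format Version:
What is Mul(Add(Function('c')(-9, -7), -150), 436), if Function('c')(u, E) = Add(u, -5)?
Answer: -71504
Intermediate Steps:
Function('c')(u, E) = Add(-5, u)
Mul(Add(Function('c')(-9, -7), -150), 436) = Mul(Add(Add(-5, -9), -150), 436) = Mul(Add(-14, -150), 436) = Mul(-164, 436) = -71504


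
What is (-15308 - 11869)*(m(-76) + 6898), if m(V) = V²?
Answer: -344441298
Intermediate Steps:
(-15308 - 11869)*(m(-76) + 6898) = (-15308 - 11869)*((-76)² + 6898) = -27177*(5776 + 6898) = -27177*12674 = -344441298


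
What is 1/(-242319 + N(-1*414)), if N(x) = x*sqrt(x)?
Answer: I/(3*(-80773*I + 414*sqrt(46))) ≈ -4.1218e-6 + 1.4329e-7*I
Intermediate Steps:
N(x) = x**(3/2)
1/(-242319 + N(-1*414)) = 1/(-242319 + (-1*414)**(3/2)) = 1/(-242319 + (-414)**(3/2)) = 1/(-242319 - 1242*I*sqrt(46))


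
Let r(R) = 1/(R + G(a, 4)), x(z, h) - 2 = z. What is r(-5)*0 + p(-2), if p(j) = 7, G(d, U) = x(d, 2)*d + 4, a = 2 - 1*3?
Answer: 7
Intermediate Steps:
a = -1 (a = 2 - 3 = -1)
x(z, h) = 2 + z
G(d, U) = 4 + d*(2 + d) (G(d, U) = (2 + d)*d + 4 = d*(2 + d) + 4 = 4 + d*(2 + d))
r(R) = 1/(3 + R) (r(R) = 1/(R + (4 - (2 - 1))) = 1/(R + (4 - 1*1)) = 1/(R + (4 - 1)) = 1/(R + 3) = 1/(3 + R))
r(-5)*0 + p(-2) = 0/(3 - 5) + 7 = 0/(-2) + 7 = -½*0 + 7 = 0 + 7 = 7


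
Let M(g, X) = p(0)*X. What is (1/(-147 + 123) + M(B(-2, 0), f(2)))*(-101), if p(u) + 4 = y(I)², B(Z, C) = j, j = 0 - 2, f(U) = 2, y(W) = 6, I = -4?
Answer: -155035/24 ≈ -6459.8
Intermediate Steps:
j = -2
B(Z, C) = -2
p(u) = 32 (p(u) = -4 + 6² = -4 + 36 = 32)
M(g, X) = 32*X
(1/(-147 + 123) + M(B(-2, 0), f(2)))*(-101) = (1/(-147 + 123) + 32*2)*(-101) = (1/(-24) + 64)*(-101) = (-1/24 + 64)*(-101) = (1535/24)*(-101) = -155035/24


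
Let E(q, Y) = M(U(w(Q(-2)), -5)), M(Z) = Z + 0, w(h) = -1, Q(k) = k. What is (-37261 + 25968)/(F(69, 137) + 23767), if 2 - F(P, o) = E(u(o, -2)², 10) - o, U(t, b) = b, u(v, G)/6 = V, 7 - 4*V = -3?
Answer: -11293/23911 ≈ -0.47229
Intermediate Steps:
V = 5/2 (V = 7/4 - ¼*(-3) = 7/4 + ¾ = 5/2 ≈ 2.5000)
u(v, G) = 15 (u(v, G) = 6*(5/2) = 15)
M(Z) = Z
E(q, Y) = -5
F(P, o) = 7 + o (F(P, o) = 2 - (-5 - o) = 2 + (5 + o) = 7 + o)
(-37261 + 25968)/(F(69, 137) + 23767) = (-37261 + 25968)/((7 + 137) + 23767) = -11293/(144 + 23767) = -11293/23911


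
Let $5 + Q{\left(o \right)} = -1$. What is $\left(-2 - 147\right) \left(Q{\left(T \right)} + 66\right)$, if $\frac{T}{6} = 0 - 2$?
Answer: $-8940$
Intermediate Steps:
$T = -12$ ($T = 6 \left(0 - 2\right) = 6 \left(-2\right) = -12$)
$Q{\left(o \right)} = -6$ ($Q{\left(o \right)} = -5 - 1 = -6$)
$\left(-2 - 147\right) \left(Q{\left(T \right)} + 66\right) = \left(-2 - 147\right) \left(-6 + 66\right) = \left(-149\right) 60 = -8940$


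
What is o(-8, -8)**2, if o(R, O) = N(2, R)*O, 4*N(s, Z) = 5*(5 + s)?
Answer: 4900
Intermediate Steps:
N(s, Z) = 25/4 + 5*s/4 (N(s, Z) = (5*(5 + s))/4 = (25 + 5*s)/4 = 25/4 + 5*s/4)
o(R, O) = 35*O/4 (o(R, O) = (25/4 + (5/4)*2)*O = (25/4 + 5/2)*O = 35*O/4)
o(-8, -8)**2 = ((35/4)*(-8))**2 = (-70)**2 = 4900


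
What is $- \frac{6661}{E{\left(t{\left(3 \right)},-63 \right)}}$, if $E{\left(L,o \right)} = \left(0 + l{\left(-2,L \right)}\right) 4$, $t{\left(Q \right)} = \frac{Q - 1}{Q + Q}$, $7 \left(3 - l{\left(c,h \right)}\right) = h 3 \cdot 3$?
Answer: $- \frac{46627}{72} \approx -647.6$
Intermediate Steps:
$l{\left(c,h \right)} = 3 - \frac{9 h}{7}$ ($l{\left(c,h \right)} = 3 - \frac{h 3 \cdot 3}{7} = 3 - \frac{3 h 3}{7} = 3 - \frac{9 h}{7}$)
$t{\left(Q \right)} = \frac{-1 + Q}{2 Q}$
$E{\left(L,o \right)} = 12 - \frac{36 L}{7}$ ($E{\left(L,o \right)} = \left(0 - \left(-3 + \frac{9 L}{7}\right)\right) 4 = \left(3 - \frac{9 L}{7}\right) 4 = 12 - \frac{36 L}{7}$)
$- \frac{6661}{E{\left(t{\left(3 \right)},-63 \right)}} = - \frac{6661}{12 - \frac{36 \frac{-1 + 3}{2 \cdot 3}}{7}} = - \frac{6661}{12 - \frac{36 \cdot \frac{1}{2} \cdot \frac{1}{3} \cdot 2}{7}} = - \frac{6661}{12 - \frac{12}{7}} = - \frac{6661}{\frac{72}{7}} = \left(-6661\right) \frac{7}{72} = - \frac{46627}{72}$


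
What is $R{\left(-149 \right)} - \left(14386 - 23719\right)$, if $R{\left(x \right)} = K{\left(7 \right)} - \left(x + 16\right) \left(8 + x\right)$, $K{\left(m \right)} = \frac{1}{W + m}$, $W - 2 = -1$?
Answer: $- \frac{75359}{8} \approx -9419.9$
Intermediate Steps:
$W = 1$ ($W = 2 - 1 = 1$)
$K{\left(m \right)} = \frac{1}{1 + m}$
$R{\left(x \right)} = \frac{1}{8} - \left(8 + x\right) \left(16 + x\right)$ ($R{\left(x \right)} = \frac{1}{1 + 7} - \left(x + 16\right) \left(8 + x\right) = \frac{1}{8} - \left(16 + x\right) \left(8 + x\right) = \frac{1}{8} - \left(8 + x\right) \left(16 + x\right)$)
$R{\left(-149 \right)} - \left(14386 - 23719\right) = \left(- \frac{1023}{8} - \left(-149\right)^{2} - -3576\right) - \left(14386 - 23719\right) = \left(- \frac{1023}{8} - 22201 + 3576\right) - -9333 = \left(- \frac{1023}{8} - 22201 + 3576\right) + 9333 = - \frac{150023}{8} + 9333 = - \frac{75359}{8}$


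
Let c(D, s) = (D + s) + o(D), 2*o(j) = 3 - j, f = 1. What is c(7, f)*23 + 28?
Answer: 166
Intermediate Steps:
o(j) = 3/2 - j/2 (o(j) = (3 - j)/2 = 3/2 - j/2)
c(D, s) = 3/2 + s + D/2 (c(D, s) = (D + s) + (3/2 - D/2) = 3/2 + s + D/2)
c(7, f)*23 + 28 = (3/2 + 1 + (1/2)*7)*23 + 28 = (3/2 + 1 + 7/2)*23 + 28 = 6*23 + 28 = 138 + 28 = 166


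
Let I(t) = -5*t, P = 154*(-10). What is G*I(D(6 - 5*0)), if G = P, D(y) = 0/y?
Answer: 0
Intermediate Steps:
D(y) = 0
P = -1540
G = -1540
G*I(D(6 - 5*0)) = -(-7700)*0 = -1540*0 = 0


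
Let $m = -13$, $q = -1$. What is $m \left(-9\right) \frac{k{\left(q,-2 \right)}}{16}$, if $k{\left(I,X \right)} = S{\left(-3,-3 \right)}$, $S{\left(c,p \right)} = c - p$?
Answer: $0$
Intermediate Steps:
$k{\left(I,X \right)} = 0$ ($k{\left(I,X \right)} = -3 - -3 = -3 + 3 = 0$)
$m \left(-9\right) \frac{k{\left(q,-2 \right)}}{16} = \left(-13\right) \left(-9\right) \frac{0}{16} = 117 \cdot 0 \cdot \frac{1}{16} = 117 \cdot 0 = 0$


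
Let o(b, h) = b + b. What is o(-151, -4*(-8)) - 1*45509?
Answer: -45811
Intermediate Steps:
o(b, h) = 2*b
o(-151, -4*(-8)) - 1*45509 = 2*(-151) - 1*45509 = -302 - 45509 = -45811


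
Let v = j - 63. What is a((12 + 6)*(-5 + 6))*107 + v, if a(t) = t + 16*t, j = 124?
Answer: 32803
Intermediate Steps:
v = 61 (v = 124 - 63 = 61)
a(t) = 17*t
a((12 + 6)*(-5 + 6))*107 + v = (17*((12 + 6)*(-5 + 6)))*107 + 61 = (17*(18*1))*107 + 61 = (17*18)*107 + 61 = 306*107 + 61 = 32742 + 61 = 32803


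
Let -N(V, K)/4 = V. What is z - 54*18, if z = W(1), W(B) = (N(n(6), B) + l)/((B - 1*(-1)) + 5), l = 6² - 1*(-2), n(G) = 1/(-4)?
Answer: -6765/7 ≈ -966.43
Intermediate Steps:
n(G) = -¼
N(V, K) = -4*V
l = 38 (l = 36 + 2 = 38)
W(B) = 39/(6 + B) (W(B) = (-4*(-¼) + 38)/((B - 1*(-1)) + 5) = (1 + 38)/((B + 1) + 5) = 39/((1 + B) + 5) = 39/(6 + B))
z = 39/7 (z = 39/(6 + 1) = 39/7 ≈ 5.5714)
z - 54*18 = 39/7 - 54*18 = 39/7 - 972 = -6765/7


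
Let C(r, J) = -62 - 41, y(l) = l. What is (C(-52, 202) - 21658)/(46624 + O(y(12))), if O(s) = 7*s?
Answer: -21761/46708 ≈ -0.46589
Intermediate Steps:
C(r, J) = -103
(C(-52, 202) - 21658)/(46624 + O(y(12))) = (-103 - 21658)/(46624 + 7*12) = -21761/(46624 + 84) = -21761/46708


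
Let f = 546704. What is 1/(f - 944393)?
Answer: -1/397689 ≈ -2.5145e-6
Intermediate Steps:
1/(f - 944393) = 1/(546704 - 944393) = 1/(-397689) = -1/397689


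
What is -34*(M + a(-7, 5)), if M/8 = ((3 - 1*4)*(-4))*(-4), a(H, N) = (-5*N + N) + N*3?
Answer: 4522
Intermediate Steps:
a(H, N) = -N (a(H, N) = -4*N + 3*N = -N)
M = -128 (M = 8*(((3 - 1*4)*(-4))*(-4)) = 8*(((3 - 4)*(-4))*(-4)) = 8*(-1*(-4)*(-4)) = 8*(4*(-4)) = 8*(-16) = -128)
-34*(M + a(-7, 5)) = -34*(-128 - 1*5) = -34*(-128 - 5) = -34*(-133) = 4522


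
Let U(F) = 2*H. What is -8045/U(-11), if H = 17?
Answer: -8045/34 ≈ -236.62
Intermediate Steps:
U(F) = 34 (U(F) = 2*17 = 34)
-8045/U(-11) = -8045/34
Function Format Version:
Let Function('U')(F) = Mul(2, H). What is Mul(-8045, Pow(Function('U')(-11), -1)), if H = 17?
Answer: Rational(-8045, 34) ≈ -236.62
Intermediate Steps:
Function('U')(F) = 34 (Function('U')(F) = Mul(2, 17) = 34)
Mul(-8045, Pow(Function('U')(-11), -1)) = Mul(-8045, Pow(34, -1)) = Mul(-8045, Rational(1, 34)) = Rational(-8045, 34)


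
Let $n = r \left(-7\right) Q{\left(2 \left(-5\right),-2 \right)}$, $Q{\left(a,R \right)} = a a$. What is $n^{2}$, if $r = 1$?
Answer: $490000$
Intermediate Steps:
$Q{\left(a,R \right)} = a^{2}$
$n = -700$ ($n = 1 \left(-7\right) \left(2 \left(-5\right)\right)^{2} = - 7 \left(-10\right)^{2} = \left(-7\right) 100 = -700$)
$n^{2} = \left(-700\right)^{2} = 490000$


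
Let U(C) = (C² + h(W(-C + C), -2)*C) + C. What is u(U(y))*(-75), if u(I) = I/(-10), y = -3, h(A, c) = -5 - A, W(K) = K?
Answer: 315/2 ≈ 157.50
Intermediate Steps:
U(C) = C² - 4*C (U(C) = (C² + (-5 - (-C + C))*C) + C = (C² + (-5 - 1*0)*C) + C = (C² + (-5 + 0)*C) + C = (C² - 5*C) + C = C² - 4*C)
u(I) = -I/10 (u(I) = I*(-⅒) = -I/10)
u(U(y))*(-75) = -(-3)*(-4 - 3)/10*(-75) = -(-3)*(-7)/10*(-75) = -⅒*21*(-75) = -21/10*(-75) = 315/2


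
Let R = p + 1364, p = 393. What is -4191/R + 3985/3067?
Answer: -5852152/5388719 ≈ -1.0860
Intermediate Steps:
R = 1757 (R = 393 + 1364 = 1757)
-4191/R + 3985/3067 = -4191/1757 + 3985/3067 = -5852152/5388719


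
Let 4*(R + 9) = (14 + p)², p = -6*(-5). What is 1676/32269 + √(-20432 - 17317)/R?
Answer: 1676/32269 + I*√37749/475 ≈ 0.051938 + 0.40903*I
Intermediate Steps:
p = 30
R = 475 (R = -9 + (14 + 30)²/4 = -9 + (¼)*44² = -9 + (¼)*1936 = -9 + 484 = 475)
1676/32269 + √(-20432 - 17317)/R = 1676/32269 + √(-20432 - 17317)/475 = 1676*(1/32269) + √(-37749)*(1/475) = 1676/32269 + (I*√37749)*(1/475) = 1676/32269 + I*√37749/475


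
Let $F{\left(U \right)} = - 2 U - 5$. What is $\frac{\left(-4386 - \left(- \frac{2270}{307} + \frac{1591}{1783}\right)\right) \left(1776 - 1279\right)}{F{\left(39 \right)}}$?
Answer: $\frac{1191435284221}{45432623} \approx 26224.0$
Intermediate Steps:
$F{\left(U \right)} = -5 - 2 U$
$\frac{\left(-4386 - \left(- \frac{2270}{307} + \frac{1591}{1783}\right)\right) \left(1776 - 1279\right)}{F{\left(39 \right)}} = \frac{\left(-4386 - \left(- \frac{2270}{307} + \frac{1591}{1783}\right)\right) \left(1776 - 1279\right)}{-5 - 78} = \frac{\left(-4386 - - \frac{3558973}{547381}\right) 497}{-5 - 78} = \frac{\left(-4386 + \left(\frac{2270}{307} - \frac{1591}{1783}\right)\right) 497}{-83} = \left(-4386 + \frac{3558973}{547381}\right) 497 \left(- \frac{1}{83}\right) = \left(- \frac{2397254093}{547381}\right) 497 \left(- \frac{1}{83}\right) = \left(- \frac{1191435284221}{547381}\right) \left(- \frac{1}{83}\right) = \frac{1191435284221}{45432623}$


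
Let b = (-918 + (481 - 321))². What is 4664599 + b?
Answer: 5239163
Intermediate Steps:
b = 574564 (b = (-918 + 160)² = (-758)² = 574564)
4664599 + b = 4664599 + 574564 = 5239163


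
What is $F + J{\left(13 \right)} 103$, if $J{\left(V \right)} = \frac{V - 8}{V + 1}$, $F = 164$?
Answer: $\frac{2811}{14} \approx 200.79$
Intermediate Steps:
$J{\left(V \right)} = \frac{-8 + V}{1 + V}$
$F + J{\left(13 \right)} 103 = 164 + \frac{-8 + 13}{1 + 13} \cdot 103 = 164 + \frac{1}{14} \cdot 5 \cdot 103 = 164 + \frac{5}{14} \cdot 103 = 164 + \frac{515}{14} = \frac{2811}{14}$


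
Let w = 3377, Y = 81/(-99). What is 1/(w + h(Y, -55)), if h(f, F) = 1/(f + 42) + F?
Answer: 453/1504877 ≈ 0.00030102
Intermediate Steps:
Y = -9/11 (Y = 81*(-1/99) = -9/11 ≈ -0.81818)
h(f, F) = F + 1/(42 + f) (h(f, F) = 1/(42 + f) + F = F + 1/(42 + f))
1/(w + h(Y, -55)) = 1/(3377 + (1 + 42*(-55) - 55*(-9/11))/(42 - 9/11)) = 1/(3377 + (1 - 2310 + 45)/(453/11)) = 1/(3377 + (11/453)*(-2264)) = 1/(3377 - 24904/453) = 1/(1504877/453) = 453/1504877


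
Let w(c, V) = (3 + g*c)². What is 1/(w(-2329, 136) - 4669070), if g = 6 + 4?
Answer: 1/537615299 ≈ 1.8601e-9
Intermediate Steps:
g = 10
w(c, V) = (3 + 10*c)²
1/(w(-2329, 136) - 4669070) = 1/((3 + 10*(-2329))² - 4669070) = 1/((3 - 23290)² - 4669070) = 1/((-23287)² - 4669070) = 1/(542284369 - 4669070) = 1/537615299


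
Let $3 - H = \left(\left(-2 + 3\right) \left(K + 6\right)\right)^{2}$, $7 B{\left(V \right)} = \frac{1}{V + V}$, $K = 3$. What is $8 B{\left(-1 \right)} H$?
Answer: $\frac{312}{7} \approx 44.571$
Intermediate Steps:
$B{\left(V \right)} = \frac{1}{14 V}$ ($B{\left(V \right)} = \frac{1}{7 \left(V + V\right)} = \frac{1}{7 \cdot 2 V} = \frac{\frac{1}{2} \frac{1}{V}}{7} = \frac{1}{14 V}$)
$H = -78$ ($H = 3 - \left(\left(-2 + 3\right) \left(3 + 6\right)\right)^{2} = 3 - \left(1 \cdot 9\right)^{2} = 3 - 9^{2} = 3 - 81 = -78$)
$8 B{\left(-1 \right)} H = 8 \frac{1}{14 \left(-1\right)} \left(-78\right) = 8 \cdot \frac{1}{14} \left(-1\right) \left(-78\right) = 8 \left(- \frac{1}{14}\right) \left(-78\right) = \left(- \frac{4}{7}\right) \left(-78\right) = \frac{312}{7}$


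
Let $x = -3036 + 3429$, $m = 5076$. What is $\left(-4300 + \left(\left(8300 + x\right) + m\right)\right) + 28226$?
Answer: $37695$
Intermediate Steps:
$x = 393$
$\left(-4300 + \left(\left(8300 + x\right) + m\right)\right) + 28226 = \left(-4300 + \left(\left(8300 + 393\right) + 5076\right)\right) + 28226 = \left(-4300 + \left(8693 + 5076\right)\right) + 28226 = \left(-4300 + 13769\right) + 28226 = 9469 + 28226 = 37695$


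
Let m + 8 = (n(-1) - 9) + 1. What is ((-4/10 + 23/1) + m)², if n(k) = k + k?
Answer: 529/25 ≈ 21.160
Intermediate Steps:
n(k) = 2*k
m = -18 (m = -8 + ((2*(-1) - 9) + 1) = -8 + ((-2 - 9) + 1) = -8 + (-11 + 1) = -8 - 10 = -18)
((-4/10 + 23/1) + m)² = ((-4/10 + 23/1) - 18)² = ((-4*⅒ + 23*1) - 18)² = ((-⅖ + 23) - 18)² = (113/5 - 18)² = (23/5)² = 529/25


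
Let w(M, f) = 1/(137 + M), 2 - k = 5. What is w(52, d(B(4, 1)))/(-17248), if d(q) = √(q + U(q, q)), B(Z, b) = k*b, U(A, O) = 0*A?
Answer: -1/3259872 ≈ -3.0676e-7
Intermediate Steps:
k = -3 (k = 2 - 1*5 = 2 - 5 = -3)
U(A, O) = 0
B(Z, b) = -3*b
d(q) = √q (d(q) = √(q + 0) = √q)
w(52, d(B(4, 1)))/(-17248) = 1/((137 + 52)*(-17248)) = -1/17248/189 = (1/189)*(-1/17248) = -1/3259872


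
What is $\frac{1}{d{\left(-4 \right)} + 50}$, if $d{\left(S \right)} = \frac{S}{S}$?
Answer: $\frac{1}{51} \approx 0.019608$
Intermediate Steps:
$d{\left(S \right)} = 1$
$\frac{1}{d{\left(-4 \right)} + 50} = \frac{1}{1 + 50} = \frac{1}{51}$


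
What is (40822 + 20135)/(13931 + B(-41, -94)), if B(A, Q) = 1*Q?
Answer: 60957/13837 ≈ 4.4054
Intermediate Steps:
B(A, Q) = Q
(40822 + 20135)/(13931 + B(-41, -94)) = (40822 + 20135)/(13931 - 94) = 60957/13837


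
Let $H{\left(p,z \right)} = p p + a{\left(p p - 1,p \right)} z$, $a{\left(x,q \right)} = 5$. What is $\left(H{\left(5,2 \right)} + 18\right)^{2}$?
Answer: $2809$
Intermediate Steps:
$H{\left(p,z \right)} = p^{2} + 5 z$ ($H{\left(p,z \right)} = p p + 5 z = p^{2} + 5 z$)
$\left(H{\left(5,2 \right)} + 18\right)^{2} = \left(\left(5^{2} + 5 \cdot 2\right) + 18\right)^{2} = \left(\left(25 + 10\right) + 18\right)^{2} = \left(35 + 18\right)^{2} = 53^{2} = 2809$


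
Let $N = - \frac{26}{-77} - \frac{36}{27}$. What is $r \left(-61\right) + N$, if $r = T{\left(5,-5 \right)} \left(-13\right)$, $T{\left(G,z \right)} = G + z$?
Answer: $- \frac{230}{231} \approx -0.99567$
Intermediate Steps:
$N = - \frac{230}{231}$ ($N = \left(-26\right) \left(- \frac{1}{77}\right) - \frac{4}{3} = \frac{26}{77} - \frac{4}{3} = - \frac{230}{231} \approx -0.99567$)
$r = 0$ ($r = \left(5 - 5\right) \left(-13\right) = 0 \left(-13\right) = 0$)
$r \left(-61\right) + N = 0 \left(-61\right) - \frac{230}{231} = 0 - \frac{230}{231} = - \frac{230}{231}$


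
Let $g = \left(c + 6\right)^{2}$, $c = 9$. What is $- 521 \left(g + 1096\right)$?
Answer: $-688241$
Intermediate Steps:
$g = 225$ ($g = \left(9 + 6\right)^{2} = 15^{2} = 225$)
$- 521 \left(g + 1096\right) = - 521 \left(225 + 1096\right) = \left(-521\right) 1321 = -688241$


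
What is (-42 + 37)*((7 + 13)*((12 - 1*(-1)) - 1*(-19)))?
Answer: -3200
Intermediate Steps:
(-42 + 37)*((7 + 13)*((12 - 1*(-1)) - 1*(-19))) = -100*((12 + 1) + 19) = -100*(13 + 19) = -100*32 = -5*640 = -3200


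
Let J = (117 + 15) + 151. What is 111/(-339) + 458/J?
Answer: 41283/31979 ≈ 1.2909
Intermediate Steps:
J = 283 (J = 132 + 151 = 283)
111/(-339) + 458/J = 111/(-339) + 458/283 = 111*(-1/339) + 458*(1/283) = -37/113 + 458/283 = 41283/31979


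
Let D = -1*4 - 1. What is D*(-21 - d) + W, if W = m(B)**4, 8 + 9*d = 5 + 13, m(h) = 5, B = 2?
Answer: 6620/9 ≈ 735.56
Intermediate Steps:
d = 10/9 (d = -8/9 + (5 + 13)/9 = -8/9 + (1/9)*18 = -8/9 + 2 = 10/9 ≈ 1.1111)
W = 625 (W = 5**4 = 625)
D = -5 (D = -4 - 1 = -5)
D*(-21 - d) + W = -5*(-21 - 1*10/9) + 625 = -5*(-21 - 10/9) + 625 = -5*(-199/9) + 625 = 995/9 + 625 = 6620/9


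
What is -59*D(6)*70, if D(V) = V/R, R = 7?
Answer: -3540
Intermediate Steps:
D(V) = V/7
-59*D(6)*70 = -59*6/7*70 = -354/7*70 = -3540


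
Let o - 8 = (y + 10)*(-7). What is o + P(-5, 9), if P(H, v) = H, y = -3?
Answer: -46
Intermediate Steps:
o = -41 (o = 8 + (-3 + 10)*(-7) = 8 + 7*(-7) = 8 - 49 = -41)
o + P(-5, 9) = -41 - 5 = -46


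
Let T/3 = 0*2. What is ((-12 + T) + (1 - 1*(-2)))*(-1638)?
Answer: 14742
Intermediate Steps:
T = 0 (T = 3*(0*2) = 3*0 = 0)
((-12 + T) + (1 - 1*(-2)))*(-1638) = ((-12 + 0) + (1 - 1*(-2)))*(-1638) = (-12 + (1 + 2))*(-1638) = (-12 + 3)*(-1638) = -9*(-1638) = 14742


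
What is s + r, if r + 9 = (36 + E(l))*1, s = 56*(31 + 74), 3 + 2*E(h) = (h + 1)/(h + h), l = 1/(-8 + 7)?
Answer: 11811/2 ≈ 5905.5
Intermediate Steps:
l = -1 (l = 1/(-1) = -1)
E(h) = -3/2 + (1 + h)/(4*h) (E(h) = -3/2 + ((h + 1)/(h + h))/2 = -3/2 + ((1 + h)/((2*h)))/2 = -3/2 + ((1 + h)*(1/(2*h)))/2 = -3/2 + ((1 + h)/(2*h))/2 = -3/2 + (1 + h)/(4*h))
s = 5880 (s = 56*105 = 5880)
r = 51/2 (r = -9 + (36 + (¼)*(1 - 5*(-1))/(-1))*1 = -9 + (36 + (¼)*(-1)*(1 + 5))*1 = -9 + (36 + (¼)*(-1)*6)*1 = -9 + (36 - 3/2)*1 = -9 + (69/2)*1 = -9 + 69/2 = 51/2 ≈ 25.500)
s + r = 5880 + 51/2 = 11811/2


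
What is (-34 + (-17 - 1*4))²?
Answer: 3025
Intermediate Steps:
(-34 + (-17 - 1*4))² = (-34 + (-17 - 4))² = (-34 - 21)² = (-55)² = 3025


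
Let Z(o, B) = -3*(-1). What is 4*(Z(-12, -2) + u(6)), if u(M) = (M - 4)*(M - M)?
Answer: 12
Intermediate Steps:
u(M) = 0 (u(M) = (-4 + M)*0 = 0)
Z(o, B) = 3
4*(Z(-12, -2) + u(6)) = 4*(3 + 0) = 4*3 = 12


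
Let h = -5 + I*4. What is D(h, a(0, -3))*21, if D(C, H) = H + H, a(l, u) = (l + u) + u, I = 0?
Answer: -252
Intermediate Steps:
a(l, u) = l + 2*u
h = -5 (h = -5 + 0*4 = -5 + 0 = -5)
D(C, H) = 2*H
D(h, a(0, -3))*21 = (2*(0 + 2*(-3)))*21 = (2*(0 - 6))*21 = (2*(-6))*21 = -12*21 = -252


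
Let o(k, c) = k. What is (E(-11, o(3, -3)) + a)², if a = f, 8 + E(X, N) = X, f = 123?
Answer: 10816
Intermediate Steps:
E(X, N) = -8 + X
a = 123
(E(-11, o(3, -3)) + a)² = ((-8 - 11) + 123)² = (-19 + 123)² = 104² = 10816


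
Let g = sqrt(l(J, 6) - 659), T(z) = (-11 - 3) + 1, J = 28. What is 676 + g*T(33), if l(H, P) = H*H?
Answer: 676 - 65*sqrt(5) ≈ 530.66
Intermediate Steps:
l(H, P) = H**2
T(z) = -13 (T(z) = -14 + 1 = -13)
g = 5*sqrt(5) (g = sqrt(28**2 - 659) = sqrt(784 - 659) = sqrt(125) = 5*sqrt(5) ≈ 11.180)
676 + g*T(33) = 676 + (5*sqrt(5))*(-13) = 676 - 65*sqrt(5)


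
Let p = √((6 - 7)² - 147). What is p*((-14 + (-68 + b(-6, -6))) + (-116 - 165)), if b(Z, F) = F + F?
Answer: -375*I*√146 ≈ -4531.1*I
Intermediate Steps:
b(Z, F) = 2*F
p = I*√146 (p = √((-1)² - 147) = √(1 - 147) = √(-146) = I*√146 ≈ 12.083*I)
p*((-14 + (-68 + b(-6, -6))) + (-116 - 165)) = (I*√146)*((-14 + (-68 + 2*(-6))) + (-116 - 165)) = (I*√146)*((-14 + (-68 - 12)) - 281) = (I*√146)*((-14 - 80) - 281) = (I*√146)*(-94 - 281) = (I*√146)*(-375) = -375*I*√146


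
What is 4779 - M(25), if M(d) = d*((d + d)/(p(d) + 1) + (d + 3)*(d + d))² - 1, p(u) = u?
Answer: -8302957805/169 ≈ -4.9130e+7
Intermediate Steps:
M(d) = -1 + d*(2*d/(1 + d) + 2*d*(3 + d))² (M(d) = d*((d + d)/(d + 1) + (d + 3)*(d + d))² - 1 = d*((2*d)/(1 + d) + (3 + d)*(2*d))² - 1 = d*(2*d/(1 + d) + 2*d*(3 + d))² - 1 = -1 + d*(2*d/(1 + d) + 2*d*(3 + d))²)
4779 - M(25) = 4779 - (-1 + 4*25³*(4 + 25² + 4*25)²/(1 + 25)²) = 4779 - (-1 + 4*15625*(4 + 625 + 100)²/26²) = 4779 - (-1 + 4*15625*(1/676)*729²) = 4779 - (-1 + 4*15625*(1/676)*531441) = 4779 - (-1 + 8303765625/169) = 4779 - 1*8303765456/169 = 4779 - 8303765456/169 = -8302957805/169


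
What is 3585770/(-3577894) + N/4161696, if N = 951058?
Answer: -2880024988517/3722526787056 ≈ -0.77367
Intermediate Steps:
3585770/(-3577894) + N/4161696 = 3585770/(-3577894) + 951058/4161696 = 3585770*(-1/3577894) + 951058*(1/4161696) = -1792885/1788947 + 475529/2080848 = -2880024988517/3722526787056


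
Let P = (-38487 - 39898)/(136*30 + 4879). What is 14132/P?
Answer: -126608588/78385 ≈ -1615.2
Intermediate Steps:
P = -78385/8959 (P = -78385/(4080 + 4879) = -78385/8959 ≈ -8.7493)
14132/P = 14132/(-78385/8959) = 14132*(-8959/78385) = -126608588/78385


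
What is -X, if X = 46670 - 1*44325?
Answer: -2345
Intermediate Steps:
X = 2345 (X = 46670 - 44325 = 2345)
-X = -1*2345 = -2345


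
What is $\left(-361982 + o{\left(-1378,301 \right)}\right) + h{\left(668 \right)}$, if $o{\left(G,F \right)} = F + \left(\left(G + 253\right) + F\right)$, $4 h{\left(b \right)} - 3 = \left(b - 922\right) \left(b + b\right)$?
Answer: $- \frac{1789361}{4} \approx -4.4734 \cdot 10^{5}$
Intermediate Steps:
$h{\left(b \right)} = \frac{3}{4} + \frac{b \left(-922 + b\right)}{2}$ ($h{\left(b \right)} = \frac{3}{4} + \frac{\left(b - 922\right) \left(b + b\right)}{4} = \frac{3}{4} + \frac{\left(-922 + b\right) 2 b}{4} = \frac{3}{4} + \frac{2 b \left(-922 + b\right)}{4} = \frac{3}{4} + \frac{b \left(-922 + b\right)}{2}$)
$o{\left(G,F \right)} = 253 + G + 2 F$ ($o{\left(G,F \right)} = F + \left(\left(253 + G\right) + F\right) = F + \left(253 + F + G\right) = 253 + G + 2 F$)
$\left(-361982 + o{\left(-1378,301 \right)}\right) + h{\left(668 \right)} = \left(-361982 + \left(253 - 1378 + 2 \cdot 301\right)\right) + \left(\frac{3}{4} + \frac{668^{2}}{2} - 307948\right) = \left(-361982 + \left(253 - 1378 + 602\right)\right) + \left(\frac{3}{4} + \frac{1}{2} \cdot 446224 - 307948\right) = \left(-361982 - 523\right) + \left(\frac{3}{4} + 223112 - 307948\right) = -362505 - \frac{339341}{4} = - \frac{1789361}{4}$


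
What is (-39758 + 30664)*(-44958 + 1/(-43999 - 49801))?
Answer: 19174973643347/46900 ≈ 4.0885e+8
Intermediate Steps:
(-39758 + 30664)*(-44958 + 1/(-43999 - 49801)) = -9094*(-44958 + 1/(-93800)) = -9094*(-44958 - 1/93800) = -9094*(-4217060401/93800) = 19174973643347/46900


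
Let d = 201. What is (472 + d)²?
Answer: 452929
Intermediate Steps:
(472 + d)² = (472 + 201)² = 673² = 452929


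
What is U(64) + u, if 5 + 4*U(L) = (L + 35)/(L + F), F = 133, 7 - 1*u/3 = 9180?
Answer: -10842929/394 ≈ -27520.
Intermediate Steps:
u = -27519 (u = 21 - 3*9180 = 21 - 27540 = -27519)
U(L) = -5/4 + (35 + L)/(4*(133 + L)) (U(L) = -5/4 + ((L + 35)/(L + 133))/4 = -5/4 + ((35 + L)/(133 + L))/4 = -5/4 + (35 + L)/(4*(133 + L)))
U(64) + u = (-315/2 - 1*64)/(133 + 64) - 27519 = (-315/2 - 64)/197 - 27519 = (1/197)*(-443/2) - 27519 = -443/394 - 27519 = -10842929/394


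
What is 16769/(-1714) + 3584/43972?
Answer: -182805873/18842002 ≈ -9.7020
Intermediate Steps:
16769/(-1714) + 3584/43972 = 16769*(-1/1714) + 3584*(1/43972) = -16769/1714 + 896/10993 = -182805873/18842002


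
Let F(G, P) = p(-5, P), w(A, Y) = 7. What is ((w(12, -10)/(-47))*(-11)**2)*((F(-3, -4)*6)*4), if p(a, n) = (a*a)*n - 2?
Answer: 2073456/47 ≈ 44116.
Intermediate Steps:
p(a, n) = -2 + n*a**2 (p(a, n) = a**2*n - 2 = n*a**2 - 2 = -2 + n*a**2)
F(G, P) = -2 + 25*P (F(G, P) = -2 + P*(-5)**2 = -2 + P*25 = -2 + 25*P)
((w(12, -10)/(-47))*(-11)**2)*((F(-3, -4)*6)*4) = ((7/(-47))*(-11)**2)*(((-2 + 25*(-4))*6)*4) = ((7*(-1/47))*121)*(((-2 - 100)*6)*4) = (-7/47*121)*(-102*6*4) = -(-518364)*4/47 = -847/47*(-2448) = 2073456/47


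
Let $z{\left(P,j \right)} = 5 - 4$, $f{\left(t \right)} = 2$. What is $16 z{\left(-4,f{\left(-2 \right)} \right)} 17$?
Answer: $272$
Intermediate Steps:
$z{\left(P,j \right)} = 1$
$16 z{\left(-4,f{\left(-2 \right)} \right)} 17 = 16 \cdot 1 \cdot 17 = 16 \cdot 17 = 272$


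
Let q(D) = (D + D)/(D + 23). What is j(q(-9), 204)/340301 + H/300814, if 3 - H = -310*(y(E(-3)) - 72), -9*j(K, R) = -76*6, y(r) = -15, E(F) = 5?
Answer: -27484967473/307101915042 ≈ -0.089498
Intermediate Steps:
q(D) = 2*D/(23 + D) (q(D) = (2*D)/(23 + D) = 2*D/(23 + D))
j(K, R) = 152/3 (j(K, R) = -(-76)*6/9 = -⅑*(-456) = 152/3)
H = -26967 (H = 3 - (-310)*(-15 - 72) = 3 - (-310)*(-87) = 3 - 1*26970 = 3 - 26970 = -26967)
j(q(-9), 204)/340301 + H/300814 = (152/3)/340301 - 26967/300814 = (152/3)*(1/340301) - 26967*1/300814 = 152/1020903 - 26967/300814 = -27484967473/307101915042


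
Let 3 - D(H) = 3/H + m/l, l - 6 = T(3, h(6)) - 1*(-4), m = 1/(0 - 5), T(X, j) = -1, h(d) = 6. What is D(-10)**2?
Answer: 89401/8100 ≈ 11.037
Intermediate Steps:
m = -1/5 (m = 1/(-5) = -1/5 ≈ -0.20000)
l = 9 (l = 6 + (-1 - 1*(-4)) = 6 + (-1 + 4) = 6 + 3 = 9)
D(H) = 136/45 - 3/H (D(H) = 3 - (3/H - 1/5/9) = 3 - (3/H - 1/5*1/9) = 3 - (3/H - 1/45) = 3 - (-1/45 + 3/H) = 3 + (1/45 - 3/H) = 136/45 - 3/H)
D(-10)**2 = (136/45 - 3/(-10))**2 = (136/45 - 3*(-1/10))**2 = (136/45 + 3/10)**2 = (299/90)**2 = 89401/8100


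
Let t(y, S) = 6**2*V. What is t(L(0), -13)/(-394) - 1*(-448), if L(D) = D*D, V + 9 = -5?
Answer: 88508/197 ≈ 449.28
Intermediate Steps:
V = -14 (V = -9 - 5 = -14)
L(D) = D**2
t(y, S) = -504 (t(y, S) = 6**2*(-14) = 36*(-14) = -504)
t(L(0), -13)/(-394) - 1*(-448) = -504/(-394) - 1*(-448) = -504*(-1/394) + 448 = 252/197 + 448 = 88508/197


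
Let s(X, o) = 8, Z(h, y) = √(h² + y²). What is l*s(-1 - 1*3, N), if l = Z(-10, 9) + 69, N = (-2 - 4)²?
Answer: 552 + 8*√181 ≈ 659.63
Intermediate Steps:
N = 36 (N = (-6)² = 36)
l = 69 + √181 (l = √((-10)² + 9²) + 69 = √(100 + 81) + 69 = √181 + 69 = 69 + √181 ≈ 82.454)
l*s(-1 - 1*3, N) = (69 + √181)*8 = 552 + 8*√181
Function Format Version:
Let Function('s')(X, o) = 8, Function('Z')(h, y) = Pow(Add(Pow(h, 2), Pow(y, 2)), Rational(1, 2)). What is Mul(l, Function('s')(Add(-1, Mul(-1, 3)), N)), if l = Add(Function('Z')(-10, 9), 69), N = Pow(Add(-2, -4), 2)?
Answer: Add(552, Mul(8, Pow(181, Rational(1, 2)))) ≈ 659.63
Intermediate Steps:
N = 36 (N = Pow(-6, 2) = 36)
l = Add(69, Pow(181, Rational(1, 2))) (l = Add(Pow(Add(Pow(-10, 2), Pow(9, 2)), Rational(1, 2)), 69) = Add(Pow(Add(100, 81), Rational(1, 2)), 69) = Add(Pow(181, Rational(1, 2)), 69) = Add(69, Pow(181, Rational(1, 2))) ≈ 82.454)
Mul(l, Function('s')(Add(-1, Mul(-1, 3)), N)) = Mul(Add(69, Pow(181, Rational(1, 2))), 8) = Add(552, Mul(8, Pow(181, Rational(1, 2))))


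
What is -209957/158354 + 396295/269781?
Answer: 6112489013/42720900474 ≈ 0.14308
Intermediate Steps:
-209957/158354 + 396295/269781 = 6112489013/42720900474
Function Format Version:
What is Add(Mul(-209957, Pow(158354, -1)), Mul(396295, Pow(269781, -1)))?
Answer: Rational(6112489013, 42720900474) ≈ 0.14308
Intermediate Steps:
Add(Mul(-209957, Pow(158354, -1)), Mul(396295, Pow(269781, -1))) = Add(Mul(-209957, Rational(1, 158354)), Mul(396295, Rational(1, 269781))) = Add(Rational(-209957, 158354), Rational(396295, 269781)) = Rational(6112489013, 42720900474)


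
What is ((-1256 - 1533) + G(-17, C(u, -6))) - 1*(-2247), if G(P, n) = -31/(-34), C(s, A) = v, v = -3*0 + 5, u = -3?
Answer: -18397/34 ≈ -541.09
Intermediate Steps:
v = 5 (v = 0 + 5 = 5)
C(s, A) = 5
G(P, n) = 31/34 (G(P, n) = -31*(-1/34) = 31/34)
((-1256 - 1533) + G(-17, C(u, -6))) - 1*(-2247) = ((-1256 - 1533) + 31/34) - 1*(-2247) = (-2789 + 31/34) + 2247 = -94795/34 + 2247 = -18397/34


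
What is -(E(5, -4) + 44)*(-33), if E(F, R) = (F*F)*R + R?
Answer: -1980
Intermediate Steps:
E(F, R) = R + R*F² (E(F, R) = F²*R + R = R*F² + R = R + R*F²)
-(E(5, -4) + 44)*(-33) = -(-4*(1 + 5²) + 44)*(-33) = -(-4*(1 + 25) + 44)*(-33) = -(-4*26 + 44)*(-33) = -(-104 + 44)*(-33) = -(-60)*(-33) = -1*1980 = -1980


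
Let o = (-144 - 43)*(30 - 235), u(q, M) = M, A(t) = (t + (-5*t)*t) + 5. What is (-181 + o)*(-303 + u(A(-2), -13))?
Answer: -12056664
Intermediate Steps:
A(t) = 5 + t - 5*t² (A(t) = (t - 5*t²) + 5 = 5 + t - 5*t²)
o = 38335 (o = -187*(-205) = 38335)
(-181 + o)*(-303 + u(A(-2), -13)) = (-181 + 38335)*(-303 - 13) = 38154*(-316) = -12056664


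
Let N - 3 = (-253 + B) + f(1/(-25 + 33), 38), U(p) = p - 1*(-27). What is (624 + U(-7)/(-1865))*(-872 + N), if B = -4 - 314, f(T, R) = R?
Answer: -326312696/373 ≈ -8.7483e+5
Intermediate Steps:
U(p) = 27 + p (U(p) = p + 27 = 27 + p)
B = -318
N = -530 (N = 3 + ((-253 - 318) + 38) = 3 + (-571 + 38) = 3 - 533 = -530)
(624 + U(-7)/(-1865))*(-872 + N) = (624 + (27 - 7)/(-1865))*(-872 - 530) = (624 + 20*(-1/1865))*(-1402) = (624 - 4/373)*(-1402) = (232748/373)*(-1402) = -326312696/373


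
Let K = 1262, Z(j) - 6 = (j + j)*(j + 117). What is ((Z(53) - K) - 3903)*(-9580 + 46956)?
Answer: 480692736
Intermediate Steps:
Z(j) = 6 + 2*j*(117 + j) (Z(j) = 6 + (j + j)*(j + 117) = 6 + (2*j)*(117 + j) = 6 + 2*j*(117 + j))
((Z(53) - K) - 3903)*(-9580 + 46956) = (((6 + 2*53² + 234*53) - 1*1262) - 3903)*(-9580 + 46956) = (((6 + 2*2809 + 12402) - 1262) - 3903)*37376 = (((6 + 5618 + 12402) - 1262) - 3903)*37376 = ((18026 - 1262) - 3903)*37376 = (16764 - 3903)*37376 = 12861*37376 = 480692736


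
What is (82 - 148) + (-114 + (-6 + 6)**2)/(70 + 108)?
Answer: -5931/89 ≈ -66.640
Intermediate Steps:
(82 - 148) + (-114 + (-6 + 6)**2)/(70 + 108) = -66 + (-114 + 0**2)/178 = -66 + (-114 + 0)*(1/178) = -66 - 114*1/178 = -66 - 57/89 = -5931/89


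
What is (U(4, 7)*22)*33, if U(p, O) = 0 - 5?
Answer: -3630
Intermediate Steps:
U(p, O) = -5
(U(4, 7)*22)*33 = -5*22*33 = -110*33 = -3630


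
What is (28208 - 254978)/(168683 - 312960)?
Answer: 226770/144277 ≈ 1.5718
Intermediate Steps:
(28208 - 254978)/(168683 - 312960) = -226770/(-144277) = -226770*(-1/144277) = 226770/144277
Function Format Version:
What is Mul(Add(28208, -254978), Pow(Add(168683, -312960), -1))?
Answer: Rational(226770, 144277) ≈ 1.5718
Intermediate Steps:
Mul(Add(28208, -254978), Pow(Add(168683, -312960), -1)) = Mul(-226770, Pow(-144277, -1)) = Mul(-226770, Rational(-1, 144277)) = Rational(226770, 144277)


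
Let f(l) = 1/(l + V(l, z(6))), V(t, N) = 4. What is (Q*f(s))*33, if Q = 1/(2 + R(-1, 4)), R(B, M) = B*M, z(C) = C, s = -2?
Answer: -33/4 ≈ -8.2500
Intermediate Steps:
Q = -½ (Q = 1/(2 - 1*4) = 1/(2 - 4) = 1/(-2) = -½ ≈ -0.50000)
f(l) = 1/(4 + l) (f(l) = 1/(l + 4) = 1/(4 + l))
(Q*f(s))*33 = -1/(2*(4 - 2))*33 = -½/2*33 = -½*½*33 = -¼*33 = -33/4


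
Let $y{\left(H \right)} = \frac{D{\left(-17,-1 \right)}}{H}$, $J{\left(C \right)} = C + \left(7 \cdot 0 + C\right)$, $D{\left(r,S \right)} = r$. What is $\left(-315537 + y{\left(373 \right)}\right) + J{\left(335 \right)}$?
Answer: $- \frac{117445408}{373} \approx -3.1487 \cdot 10^{5}$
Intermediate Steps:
$J{\left(C \right)} = 2 C$ ($J{\left(C \right)} = C + \left(0 + C\right) = C + C = 2 C$)
$y{\left(H \right)} = - \frac{17}{H}$
$\left(-315537 + y{\left(373 \right)}\right) + J{\left(335 \right)} = \left(-315537 - \frac{17}{373}\right) + 2 \cdot 335 = \left(-315537 - \frac{17}{373}\right) + 670 = - \frac{117695318}{373} + 670 = - \frac{117445408}{373}$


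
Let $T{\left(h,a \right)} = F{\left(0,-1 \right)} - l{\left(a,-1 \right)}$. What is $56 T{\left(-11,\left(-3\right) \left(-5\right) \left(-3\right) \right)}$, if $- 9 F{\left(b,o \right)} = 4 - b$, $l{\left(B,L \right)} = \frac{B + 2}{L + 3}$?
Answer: $\frac{10612}{9} \approx 1179.1$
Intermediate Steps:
$l{\left(B,L \right)} = \frac{2 + B}{3 + L}$
$F{\left(b,o \right)} = - \frac{4}{9} + \frac{b}{9}$ ($F{\left(b,o \right)} = - \frac{4 - b}{9} = - \frac{4}{9} + \frac{b}{9}$)
$T{\left(h,a \right)} = - \frac{13}{9} - \frac{a}{2}$ ($T{\left(h,a \right)} = \left(- \frac{4}{9} + \frac{1}{9} \cdot 0\right) - \frac{2 + a}{3 - 1} = \left(- \frac{4}{9} + 0\right) - \frac{2 + a}{2} = - \frac{4}{9} - \frac{2 + a}{2} = - \frac{4}{9} - \left(1 + \frac{a}{2}\right) = - \frac{13}{9} - \frac{a}{2}$)
$56 T{\left(-11,\left(-3\right) \left(-5\right) \left(-3\right) \right)} = 56 \left(- \frac{13}{9} - \frac{\left(-3\right) \left(-5\right) \left(-3\right)}{2}\right) = 56 \left(- \frac{13}{9} - \frac{15 \left(-3\right)}{2}\right) = 56 \left(- \frac{13}{9} - - \frac{45}{2}\right) = 56 \left(- \frac{13}{9} + \frac{45}{2}\right) = 56 \cdot \frac{379}{18} = \frac{10612}{9}$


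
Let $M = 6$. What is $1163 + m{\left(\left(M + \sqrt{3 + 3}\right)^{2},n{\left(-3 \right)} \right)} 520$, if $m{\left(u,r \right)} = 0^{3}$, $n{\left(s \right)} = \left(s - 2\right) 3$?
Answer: $1163$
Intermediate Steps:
$n{\left(s \right)} = -6 + 3 s$ ($n{\left(s \right)} = \left(-2 + s\right) 3 = -6 + 3 s$)
$m{\left(u,r \right)} = 0$
$1163 + m{\left(\left(M + \sqrt{3 + 3}\right)^{2},n{\left(-3 \right)} \right)} 520 = 1163 + 0 \cdot 520 = 1163 + 0 = 1163$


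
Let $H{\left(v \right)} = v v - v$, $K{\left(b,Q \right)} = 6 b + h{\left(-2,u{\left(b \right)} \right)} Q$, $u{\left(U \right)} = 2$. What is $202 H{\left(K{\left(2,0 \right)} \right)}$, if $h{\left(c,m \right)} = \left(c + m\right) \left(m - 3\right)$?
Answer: $26664$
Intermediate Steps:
$h{\left(c,m \right)} = \left(-3 + m\right) \left(c + m\right)$ ($h{\left(c,m \right)} = \left(c + m\right) \left(-3 + m\right) = \left(-3 + m\right) \left(c + m\right)$)
$K{\left(b,Q \right)} = 6 b$ ($K{\left(b,Q \right)} = 6 b + \left(2^{2} - -6 - 6 - 4\right) Q = 6 b + \left(4 + 6 - 6 - 4\right) Q = 6 b + 0 Q = 6 b + 0 = 6 b$)
$H{\left(v \right)} = v^{2} - v$
$202 H{\left(K{\left(2,0 \right)} \right)} = 202 \cdot 6 \cdot 2 \left(-1 + 6 \cdot 2\right) = 202 \cdot 12 \left(-1 + 12\right) = 202 \cdot 12 \cdot 11 = 202 \cdot 132 = 26664$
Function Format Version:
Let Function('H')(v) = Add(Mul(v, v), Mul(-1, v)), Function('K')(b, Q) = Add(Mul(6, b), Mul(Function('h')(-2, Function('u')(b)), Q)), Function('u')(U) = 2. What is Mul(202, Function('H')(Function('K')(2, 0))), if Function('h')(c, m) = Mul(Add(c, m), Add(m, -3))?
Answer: 26664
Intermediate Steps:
Function('h')(c, m) = Mul(Add(-3, m), Add(c, m)) (Function('h')(c, m) = Mul(Add(c, m), Add(-3, m)) = Mul(Add(-3, m), Add(c, m)))
Function('K')(b, Q) = Mul(6, b) (Function('K')(b, Q) = Add(Mul(6, b), Mul(Add(Pow(2, 2), Mul(-3, -2), Mul(-3, 2), Mul(-2, 2)), Q)) = Add(Mul(6, b), Mul(Add(4, 6, -6, -4), Q)) = Add(Mul(6, b), Mul(0, Q)) = Add(Mul(6, b), 0) = Mul(6, b))
Function('H')(v) = Add(Pow(v, 2), Mul(-1, v))
Mul(202, Function('H')(Function('K')(2, 0))) = Mul(202, Mul(Mul(6, 2), Add(-1, Mul(6, 2)))) = Mul(202, Mul(12, Add(-1, 12))) = Mul(202, Mul(12, 11)) = Mul(202, 132) = 26664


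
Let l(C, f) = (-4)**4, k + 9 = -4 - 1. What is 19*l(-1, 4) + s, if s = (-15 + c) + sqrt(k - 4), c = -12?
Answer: 4837 + 3*I*sqrt(2) ≈ 4837.0 + 4.2426*I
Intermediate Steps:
k = -14 (k = -9 + (-4 - 1) = -9 - 5 = -14)
l(C, f) = 256
s = -27 + 3*I*sqrt(2) (s = (-15 - 12) + sqrt(-14 - 4) = -27 + sqrt(-18) = -27 + 3*I*sqrt(2) ≈ -27.0 + 4.2426*I)
19*l(-1, 4) + s = 19*256 + (-27 + 3*I*sqrt(2)) = 4864 + (-27 + 3*I*sqrt(2)) = 4837 + 3*I*sqrt(2)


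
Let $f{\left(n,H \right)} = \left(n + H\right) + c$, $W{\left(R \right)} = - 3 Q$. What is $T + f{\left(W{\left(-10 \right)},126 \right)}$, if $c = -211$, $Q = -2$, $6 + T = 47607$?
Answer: $47522$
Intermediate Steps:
$T = 47601$ ($T = -6 + 47607 = 47601$)
$W{\left(R \right)} = 6$ ($W{\left(R \right)} = \left(-3\right) \left(-2\right) = 6$)
$f{\left(n,H \right)} = -211 + H + n$ ($f{\left(n,H \right)} = \left(n + H\right) - 211 = \left(H + n\right) - 211 = -211 + H + n$)
$T + f{\left(W{\left(-10 \right)},126 \right)} = 47601 + \left(-211 + 126 + 6\right) = 47601 - 79 = 47522$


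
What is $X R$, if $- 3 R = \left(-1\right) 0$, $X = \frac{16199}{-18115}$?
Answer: $0$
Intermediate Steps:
$X = - \frac{16199}{18115}$ ($X = 16199 \left(- \frac{1}{18115}\right) = - \frac{16199}{18115} \approx -0.89423$)
$R = 0$ ($R = - \frac{\left(-1\right) 0}{3} = \left(- \frac{1}{3}\right) 0 = 0$)
$X R = \left(- \frac{16199}{18115}\right) 0 = 0$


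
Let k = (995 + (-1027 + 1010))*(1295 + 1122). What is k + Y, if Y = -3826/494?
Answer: 583863109/247 ≈ 2.3638e+6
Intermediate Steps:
Y = -1913/247 (Y = -3826*1/494 = -1913/247 ≈ -7.7449)
k = 2363826 (k = (995 - 17)*2417 = 978*2417 = 2363826)
k + Y = 2363826 - 1913/247 = 583863109/247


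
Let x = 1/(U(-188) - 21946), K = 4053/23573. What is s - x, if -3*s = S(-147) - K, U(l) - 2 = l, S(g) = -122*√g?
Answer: 247305/4311716 + 854*I*√3/3 ≈ 0.057357 + 493.06*I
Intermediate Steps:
K = 4053/23573 (K = 4053*(1/23573) = 4053/23573 ≈ 0.17193)
U(l) = 2 + l
x = -1/22132 (x = 1/((2 - 188) - 21946) = 1/(-186 - 21946) = 1/(-22132) = -1/22132 ≈ -4.5183e-5)
s = 1351/23573 + 854*I*√3/3 (s = -(-854*I*√3 - 1*4053/23573)/3 = -(-854*I*√3 - 4053/23573)/3 = -(-4053/23573 - 854*I*√3)/3 = 1351/23573 + 854*I*√3/3 ≈ 0.057311 + 493.06*I)
s - x = (1351/23573 + 854*I*√3/3) - 1*(-1/22132) = (1351/23573 + 854*I*√3/3) + 1/22132 = 247305/4311716 + 854*I*√3/3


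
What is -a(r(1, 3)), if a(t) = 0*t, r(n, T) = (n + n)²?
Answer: 0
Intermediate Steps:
r(n, T) = 4*n² (r(n, T) = (2*n)² = 4*n²)
a(t) = 0
-a(r(1, 3)) = -1*0 = 0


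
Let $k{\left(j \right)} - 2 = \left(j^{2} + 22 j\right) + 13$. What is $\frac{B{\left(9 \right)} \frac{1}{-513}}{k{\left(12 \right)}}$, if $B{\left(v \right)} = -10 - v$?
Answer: $\frac{1}{11421} \approx 8.7558 \cdot 10^{-5}$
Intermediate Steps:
$k{\left(j \right)} = 15 + j^{2} + 22 j$ ($k{\left(j \right)} = 2 + \left(\left(j^{2} + 22 j\right) + 13\right) = 2 + \left(13 + j^{2} + 22 j\right) = 15 + j^{2} + 22 j$)
$\frac{B{\left(9 \right)} \frac{1}{-513}}{k{\left(12 \right)}} = \frac{\left(-10 - 9\right) \frac{1}{-513}}{15 + 12^{2} + 22 \cdot 12} = \frac{\left(-10 - 9\right) \left(- \frac{1}{513}\right)}{15 + 144 + 264} = \frac{\left(-19\right) \left(- \frac{1}{513}\right)}{423} = \frac{1}{27} \cdot \frac{1}{423} = \frac{1}{11421}$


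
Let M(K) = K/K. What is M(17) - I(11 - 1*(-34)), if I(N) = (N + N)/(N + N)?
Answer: 0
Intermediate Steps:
I(N) = 1 (I(N) = (2*N)/((2*N)) = (2*N)*(1/(2*N)) = 1)
M(K) = 1
M(17) - I(11 - 1*(-34)) = 1 - 1*1 = 1 - 1 = 0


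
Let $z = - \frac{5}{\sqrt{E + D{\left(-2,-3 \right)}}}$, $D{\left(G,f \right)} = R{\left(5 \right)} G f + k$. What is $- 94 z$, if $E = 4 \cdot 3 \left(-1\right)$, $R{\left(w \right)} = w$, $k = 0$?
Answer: $\frac{235 \sqrt{2}}{3} \approx 110.78$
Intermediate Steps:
$D{\left(G,f \right)} = 5 G f$ ($D{\left(G,f \right)} = 5 G f + 0 = 5 G f$)
$E = -12$ ($E = 12 \left(-1\right) = -12$)
$z = - \frac{5 \sqrt{2}}{6}$ ($z = - \frac{5}{\sqrt{-12 + 5 \left(-2\right) \left(-3\right)}} = - \frac{5}{\sqrt{-12 + 30}} = - \frac{5}{\sqrt{18}} = - \frac{5}{3 \sqrt{2}} = - 5 \frac{\sqrt{2}}{6} = - \frac{5 \sqrt{2}}{6} \approx -1.1785$)
$- 94 z = - 94 \left(- \frac{5 \sqrt{2}}{6}\right) = \frac{235 \sqrt{2}}{3}$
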